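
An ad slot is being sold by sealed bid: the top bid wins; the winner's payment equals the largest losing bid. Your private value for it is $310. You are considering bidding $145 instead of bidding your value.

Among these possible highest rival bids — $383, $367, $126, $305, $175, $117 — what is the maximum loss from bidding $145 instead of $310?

$135

$383: same outcome either way → loss $0.
$367: same outcome either way → loss $0.
$126: same outcome either way → loss $0.
$305: truthful gives $5, deviation gives $0 → loss $5.
$175: truthful gives $135, deviation gives $0 → loss $135.
$117: same outcome either way → loss $0.
Maximum loss: $135.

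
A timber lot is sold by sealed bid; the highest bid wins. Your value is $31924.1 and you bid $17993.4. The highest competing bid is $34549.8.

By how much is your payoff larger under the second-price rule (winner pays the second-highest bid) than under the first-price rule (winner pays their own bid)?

$0

Your bid $17993.4 is below $34549.8, so you lose under either rule.
Payoff is $0 in both cases; difference = $0.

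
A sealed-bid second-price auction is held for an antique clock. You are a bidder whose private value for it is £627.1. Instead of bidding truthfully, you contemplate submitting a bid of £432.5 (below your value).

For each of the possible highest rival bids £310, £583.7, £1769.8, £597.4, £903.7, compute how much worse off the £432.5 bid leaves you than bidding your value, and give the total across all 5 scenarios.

£73.1

The deviation costs you only when the competing bid falls strictly between £432.5 and £627.1; elsewhere both bids give the same outcome.
£310: outcomes coincide → loss £0.
£583.7: truthful payoff £43.4, deviation payoff £0 → loss £43.4.
£1769.8: outcomes coincide → loss £0.
£597.4: truthful payoff £29.7, deviation payoff £0 → loss £29.7.
£903.7: outcomes coincide → loss £0.
Total loss = £43.4 + £29.7 = £73.1.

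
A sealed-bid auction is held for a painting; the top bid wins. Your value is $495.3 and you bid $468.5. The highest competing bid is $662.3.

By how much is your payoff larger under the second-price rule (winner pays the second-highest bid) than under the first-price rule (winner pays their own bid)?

Your bid $468.5 is below $662.3, so you lose under either rule.
Payoff is $0 in both cases; difference = $0.

$0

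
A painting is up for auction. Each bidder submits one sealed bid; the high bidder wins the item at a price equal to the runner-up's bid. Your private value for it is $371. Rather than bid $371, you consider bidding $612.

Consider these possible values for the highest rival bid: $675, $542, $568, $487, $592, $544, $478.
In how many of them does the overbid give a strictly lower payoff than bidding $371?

6

The deviation hurts exactly when the highest competing bid lies strictly between $371 and $612 — overbidding then wins at a price above your value.
$675: above both → same outcome either way.
$542: inside the interval → strictly worse (loss $171).
$568: inside the interval → strictly worse (loss $197).
$487: inside the interval → strictly worse (loss $116).
$592: inside the interval → strictly worse (loss $221).
$544: inside the interval → strictly worse (loss $173).
$478: inside the interval → strictly worse (loss $107).
Count: 6.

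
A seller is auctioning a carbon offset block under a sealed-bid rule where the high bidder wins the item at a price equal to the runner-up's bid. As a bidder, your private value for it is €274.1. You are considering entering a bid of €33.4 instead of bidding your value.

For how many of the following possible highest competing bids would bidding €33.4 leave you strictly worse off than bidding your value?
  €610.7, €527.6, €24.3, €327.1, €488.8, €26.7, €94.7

1

The deviation hurts exactly when the highest competing bid lies strictly between €33.4 and €274.1 — underbidding then forfeits a profitable win.
€610.7: above both → same outcome either way.
€527.6: above both → same outcome either way.
€24.3: below both → same outcome either way.
€327.1: above both → same outcome either way.
€488.8: above both → same outcome either way.
€26.7: below both → same outcome either way.
€94.7: inside the interval → strictly worse (loss €179.4).
Count: 1.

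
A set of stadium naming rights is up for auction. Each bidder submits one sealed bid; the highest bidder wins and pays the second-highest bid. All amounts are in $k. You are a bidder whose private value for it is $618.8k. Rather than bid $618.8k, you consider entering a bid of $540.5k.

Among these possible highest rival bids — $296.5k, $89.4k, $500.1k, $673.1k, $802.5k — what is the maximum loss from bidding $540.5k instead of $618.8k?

$0k

$296.5k: same outcome either way → loss $0k.
$89.4k: same outcome either way → loss $0k.
$500.1k: same outcome either way → loss $0k.
$673.1k: same outcome either way → loss $0k.
$802.5k: same outcome either way → loss $0k.
Maximum loss: $0k.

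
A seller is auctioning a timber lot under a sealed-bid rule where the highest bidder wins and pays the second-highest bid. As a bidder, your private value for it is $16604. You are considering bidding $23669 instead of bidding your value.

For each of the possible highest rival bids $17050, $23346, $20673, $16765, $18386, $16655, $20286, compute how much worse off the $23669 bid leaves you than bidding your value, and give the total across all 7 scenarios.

$16933

The deviation costs you only when the competing bid falls strictly between $16604 and $23669; elsewhere both bids give the same outcome.
$17050: truthful payoff $0, deviation payoff −$446 → loss $446.
$23346: truthful payoff $0, deviation payoff −$6742 → loss $6742.
$20673: truthful payoff $0, deviation payoff −$4069 → loss $4069.
$16765: truthful payoff $0, deviation payoff −$161 → loss $161.
$18386: truthful payoff $0, deviation payoff −$1782 → loss $1782.
$16655: truthful payoff $0, deviation payoff −$51 → loss $51.
$20286: truthful payoff $0, deviation payoff −$3682 → loss $3682.
Total loss = $446 + $6742 + $4069 + $161 + $1782 + $51 + $3682 = $16933.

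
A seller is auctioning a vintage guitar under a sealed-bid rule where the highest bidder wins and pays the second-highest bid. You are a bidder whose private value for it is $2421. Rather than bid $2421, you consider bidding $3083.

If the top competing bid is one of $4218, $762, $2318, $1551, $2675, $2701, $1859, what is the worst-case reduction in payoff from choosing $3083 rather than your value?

$280

$4218: same outcome either way → loss $0.
$762: same outcome either way → loss $0.
$2318: same outcome either way → loss $0.
$1551: same outcome either way → loss $0.
$2675: truthful gives $0, deviation gives −$254 → loss $254.
$2701: truthful gives $0, deviation gives −$280 → loss $280.
$1859: same outcome either way → loss $0.
Maximum loss: $280.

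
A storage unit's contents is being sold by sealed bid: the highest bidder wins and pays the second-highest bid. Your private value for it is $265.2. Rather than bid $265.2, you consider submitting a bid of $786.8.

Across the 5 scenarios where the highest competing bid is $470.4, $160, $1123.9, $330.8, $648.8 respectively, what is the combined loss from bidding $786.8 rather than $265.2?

The deviation costs you only when the competing bid falls strictly between $265.2 and $786.8; elsewhere both bids give the same outcome.
$470.4: truthful payoff $0, deviation payoff −$205.2 → loss $205.2.
$160: outcomes coincide → loss $0.
$1123.9: outcomes coincide → loss $0.
$330.8: truthful payoff $0, deviation payoff −$65.6 → loss $65.6.
$648.8: truthful payoff $0, deviation payoff −$383.6 → loss $383.6.
Total loss = $205.2 + $65.6 + $383.6 = $654.4.

$654.4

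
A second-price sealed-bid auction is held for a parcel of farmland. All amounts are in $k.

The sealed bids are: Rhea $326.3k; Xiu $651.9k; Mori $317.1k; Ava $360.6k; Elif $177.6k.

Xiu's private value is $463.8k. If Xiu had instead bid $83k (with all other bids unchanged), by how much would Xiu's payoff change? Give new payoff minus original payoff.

The highest bid among the other bidders is $360.6k; Xiu's bid doesn't change that.
Original bid $651.9k: Xiu is highest, pays the top rival bid $360.6k; payoff $463.8k − $360.6k = $103.2k.
Alternative bid $83k: Xiu is not highest (top rival bid is $360.6k); payoff $0k.
Change in payoff = $0k − ($103.2k) = −$103.2k.

−$103.2k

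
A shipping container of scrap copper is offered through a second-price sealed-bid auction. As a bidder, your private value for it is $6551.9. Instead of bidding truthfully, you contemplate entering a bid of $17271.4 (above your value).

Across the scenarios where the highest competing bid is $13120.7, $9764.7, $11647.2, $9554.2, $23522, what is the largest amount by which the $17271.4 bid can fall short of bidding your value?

$6568.8

$13120.7: truthful gives $0, deviation gives −$6568.8 → loss $6568.8.
$9764.7: truthful gives $0, deviation gives −$3212.8 → loss $3212.8.
$11647.2: truthful gives $0, deviation gives −$5095.3 → loss $5095.3.
$9554.2: truthful gives $0, deviation gives −$3002.3 → loss $3002.3.
$23522: same outcome either way → loss $0.
Maximum loss: $6568.8.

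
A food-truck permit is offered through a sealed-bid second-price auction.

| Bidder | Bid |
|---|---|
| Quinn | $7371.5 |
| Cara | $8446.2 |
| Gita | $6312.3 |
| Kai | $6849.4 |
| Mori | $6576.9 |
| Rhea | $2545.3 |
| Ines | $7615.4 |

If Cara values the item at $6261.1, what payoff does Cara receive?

−$1354.3

Highest bid: Cara at $8446.2, so Cara wins.
Second-highest bid: Ines at $7615.4 — that is the price the winner pays.
Cara's payoff = value − price = $6261.1 − $7615.4 = −$1354.3.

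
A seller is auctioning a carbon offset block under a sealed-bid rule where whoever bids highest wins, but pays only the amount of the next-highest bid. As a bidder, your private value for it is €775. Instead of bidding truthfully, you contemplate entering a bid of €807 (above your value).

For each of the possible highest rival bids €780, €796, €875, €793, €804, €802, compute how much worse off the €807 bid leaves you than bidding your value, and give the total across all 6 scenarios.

The deviation costs you only when the competing bid falls strictly between €775 and €807; elsewhere both bids give the same outcome.
€780: truthful payoff €0, deviation payoff −€5 → loss €5.
€796: truthful payoff €0, deviation payoff −€21 → loss €21.
€875: outcomes coincide → loss €0.
€793: truthful payoff €0, deviation payoff −€18 → loss €18.
€804: truthful payoff €0, deviation payoff −€29 → loss €29.
€802: truthful payoff €0, deviation payoff −€27 → loss €27.
Total loss = €5 + €21 + €18 + €29 + €27 = €100.
In a second-price auction your bid sets only whether you win, not what you pay, so bidding your true value is weakly dominant.

€100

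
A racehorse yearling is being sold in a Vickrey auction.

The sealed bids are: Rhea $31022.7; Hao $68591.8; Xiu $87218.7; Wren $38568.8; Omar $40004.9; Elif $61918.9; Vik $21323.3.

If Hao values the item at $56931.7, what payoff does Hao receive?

Highest bid: Xiu at $87218.7, so Xiu wins.
Second-highest bid: Hao at $68591.8 — that is the price the winner pays.
Hao did not win, so Hao pays nothing and receives nothing: payoff $0.

$0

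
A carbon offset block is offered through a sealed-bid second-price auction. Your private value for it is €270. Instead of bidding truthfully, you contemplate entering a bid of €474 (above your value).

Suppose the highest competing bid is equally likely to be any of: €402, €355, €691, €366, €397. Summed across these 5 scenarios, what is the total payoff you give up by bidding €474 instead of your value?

The deviation costs you only when the competing bid falls strictly between €270 and €474; elsewhere both bids give the same outcome.
€402: truthful payoff €0, deviation payoff −€132 → loss €132.
€355: truthful payoff €0, deviation payoff −€85 → loss €85.
€691: outcomes coincide → loss €0.
€366: truthful payoff €0, deviation payoff −€96 → loss €96.
€397: truthful payoff €0, deviation payoff −€127 → loss €127.
Total loss = €132 + €85 + €96 + €127 = €440.
Because the price is fixed by the runner-up's bid, deviating from your value can only change a good outcome into a bad one — never the reverse.

€440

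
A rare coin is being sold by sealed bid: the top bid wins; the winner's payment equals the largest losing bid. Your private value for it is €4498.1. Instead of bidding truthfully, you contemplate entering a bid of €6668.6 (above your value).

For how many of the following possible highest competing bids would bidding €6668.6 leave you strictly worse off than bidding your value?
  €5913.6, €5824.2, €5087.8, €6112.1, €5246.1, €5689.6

The deviation hurts exactly when the highest competing bid lies strictly between €4498.1 and €6668.6 — overbidding then wins at a price above your value.
€5913.6: inside the interval → strictly worse (loss €1415.5).
€5824.2: inside the interval → strictly worse (loss €1326.1).
€5087.8: inside the interval → strictly worse (loss €589.7).
€6112.1: inside the interval → strictly worse (loss €1614).
€5246.1: inside the interval → strictly worse (loss €748).
€5689.6: inside the interval → strictly worse (loss €1191.5).
Count: 6.

6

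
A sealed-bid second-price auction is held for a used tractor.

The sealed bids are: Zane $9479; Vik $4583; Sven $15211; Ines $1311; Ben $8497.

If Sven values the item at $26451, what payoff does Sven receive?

$16972

Highest bid: Sven at $15211, so Sven wins.
Second-highest bid: Zane at $9479 — that is the price the winner pays.
Sven's payoff = value − price = $26451 − $9479 = $16972.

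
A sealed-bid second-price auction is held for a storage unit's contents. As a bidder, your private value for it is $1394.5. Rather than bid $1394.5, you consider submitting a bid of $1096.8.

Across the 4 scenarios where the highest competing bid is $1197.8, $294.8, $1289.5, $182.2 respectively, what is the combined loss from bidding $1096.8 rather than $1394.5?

The deviation costs you only when the competing bid falls strictly between $1096.8 and $1394.5; elsewhere both bids give the same outcome.
$1197.8: truthful payoff $196.7, deviation payoff $0 → loss $196.7.
$294.8: outcomes coincide → loss $0.
$1289.5: truthful payoff $105, deviation payoff $0 → loss $105.
$182.2: outcomes coincide → loss $0.
Total loss = $196.7 + $105 = $301.7.

$301.7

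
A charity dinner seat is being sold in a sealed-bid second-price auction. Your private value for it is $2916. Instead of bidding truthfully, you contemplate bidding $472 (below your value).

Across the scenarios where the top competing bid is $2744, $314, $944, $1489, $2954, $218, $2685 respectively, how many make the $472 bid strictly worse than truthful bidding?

4

The deviation hurts exactly when the highest competing bid lies strictly between $472 and $2916 — underbidding then forfeits a profitable win.
$2744: inside the interval → strictly worse (loss $172).
$314: below both → same outcome either way.
$944: inside the interval → strictly worse (loss $1972).
$1489: inside the interval → strictly worse (loss $1427).
$2954: above both → same outcome either way.
$218: below both → same outcome either way.
$2685: inside the interval → strictly worse (loss $231).
Count: 4.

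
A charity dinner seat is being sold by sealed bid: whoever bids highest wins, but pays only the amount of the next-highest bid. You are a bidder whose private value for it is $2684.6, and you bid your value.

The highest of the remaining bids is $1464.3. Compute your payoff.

Your bid $2684.6 exceeds the highest competing bid $1464.3, so you win.
In a second-price auction the winner pays the second-highest bid, $1464.3.
Payoff = value − price = $2684.6 − $1464.3 = $1220.3.

$1220.3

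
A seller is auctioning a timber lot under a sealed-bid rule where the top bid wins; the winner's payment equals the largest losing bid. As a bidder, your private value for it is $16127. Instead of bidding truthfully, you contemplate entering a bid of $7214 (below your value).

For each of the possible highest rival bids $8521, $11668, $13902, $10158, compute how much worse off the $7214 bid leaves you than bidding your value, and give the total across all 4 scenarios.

$20259

The deviation costs you only when the competing bid falls strictly between $7214 and $16127; elsewhere both bids give the same outcome.
$8521: truthful payoff $7606, deviation payoff $0 → loss $7606.
$11668: truthful payoff $4459, deviation payoff $0 → loss $4459.
$13902: truthful payoff $2225, deviation payoff $0 → loss $2225.
$10158: truthful payoff $5969, deviation payoff $0 → loss $5969.
Total loss = $7606 + $4459 + $2225 + $5969 = $20259.
Because the price is fixed by the runner-up's bid, deviating from your value can only change a good outcome into a bad one — never the reverse.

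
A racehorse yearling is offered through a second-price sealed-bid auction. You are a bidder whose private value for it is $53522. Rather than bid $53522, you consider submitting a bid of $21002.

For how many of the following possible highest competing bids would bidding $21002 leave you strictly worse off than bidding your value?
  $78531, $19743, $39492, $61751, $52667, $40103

3

The deviation hurts exactly when the highest competing bid lies strictly between $21002 and $53522 — underbidding then forfeits a profitable win.
$78531: above both → same outcome either way.
$19743: below both → same outcome either way.
$39492: inside the interval → strictly worse (loss $14030).
$61751: above both → same outcome either way.
$52667: inside the interval → strictly worse (loss $855).
$40103: inside the interval → strictly worse (loss $13419).
Count: 3.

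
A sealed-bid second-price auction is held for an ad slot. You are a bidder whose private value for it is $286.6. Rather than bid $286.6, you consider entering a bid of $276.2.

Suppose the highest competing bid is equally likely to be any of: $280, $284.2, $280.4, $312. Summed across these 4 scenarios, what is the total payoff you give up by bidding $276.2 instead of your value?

The deviation costs you only when the competing bid falls strictly between $276.2 and $286.6; elsewhere both bids give the same outcome.
$280: truthful payoff $6.6, deviation payoff $0 → loss $6.6.
$284.2: truthful payoff $2.4, deviation payoff $0 → loss $2.4.
$280.4: truthful payoff $6.2, deviation payoff $0 → loss $6.2.
$312: outcomes coincide → loss $0.
Total loss = $6.6 + $2.4 + $6.2 = $15.2.
In a second-price auction your bid sets only whether you win, not what you pay, so bidding your true value is weakly dominant.

$15.2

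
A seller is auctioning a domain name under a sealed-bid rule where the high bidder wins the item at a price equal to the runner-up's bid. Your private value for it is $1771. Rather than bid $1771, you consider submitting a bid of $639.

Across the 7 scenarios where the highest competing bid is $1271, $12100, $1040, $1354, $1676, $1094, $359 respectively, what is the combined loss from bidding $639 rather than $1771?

$2420

The deviation costs you only when the competing bid falls strictly between $639 and $1771; elsewhere both bids give the same outcome.
$1271: truthful payoff $500, deviation payoff $0 → loss $500.
$12100: outcomes coincide → loss $0.
$1040: truthful payoff $731, deviation payoff $0 → loss $731.
$1354: truthful payoff $417, deviation payoff $0 → loss $417.
$1676: truthful payoff $95, deviation payoff $0 → loss $95.
$1094: truthful payoff $677, deviation payoff $0 → loss $677.
$359: outcomes coincide → loss $0.
Total loss = $500 + $731 + $417 + $95 + $677 = $2420.
Truthful bidding weakly dominates here: raising your bid can only win items priced above your value, and lowering it can only forfeit items priced below.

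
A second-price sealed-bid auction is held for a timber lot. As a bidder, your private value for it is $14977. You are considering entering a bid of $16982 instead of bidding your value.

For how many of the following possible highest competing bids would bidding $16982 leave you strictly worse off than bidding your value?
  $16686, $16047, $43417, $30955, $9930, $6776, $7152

The deviation hurts exactly when the highest competing bid lies strictly between $14977 and $16982 — overbidding then wins at a price above your value.
$16686: inside the interval → strictly worse (loss $1709).
$16047: inside the interval → strictly worse (loss $1070).
$43417: above both → same outcome either way.
$30955: above both → same outcome either way.
$9930: below both → same outcome either way.
$6776: below both → same outcome either way.
$7152: below both → same outcome either way.
Count: 2.

2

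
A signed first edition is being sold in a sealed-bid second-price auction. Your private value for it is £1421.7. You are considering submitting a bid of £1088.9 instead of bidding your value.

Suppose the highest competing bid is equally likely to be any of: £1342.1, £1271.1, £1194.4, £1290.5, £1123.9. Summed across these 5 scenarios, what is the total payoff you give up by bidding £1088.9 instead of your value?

£886.5

The deviation costs you only when the competing bid falls strictly between £1088.9 and £1421.7; elsewhere both bids give the same outcome.
£1342.1: truthful payoff £79.6, deviation payoff £0 → loss £79.6.
£1271.1: truthful payoff £150.6, deviation payoff £0 → loss £150.6.
£1194.4: truthful payoff £227.3, deviation payoff £0 → loss £227.3.
£1290.5: truthful payoff £131.2, deviation payoff £0 → loss £131.2.
£1123.9: truthful payoff £297.8, deviation payoff £0 → loss £297.8.
Total loss = £79.6 + £150.6 + £227.3 + £131.2 + £297.8 = £886.5.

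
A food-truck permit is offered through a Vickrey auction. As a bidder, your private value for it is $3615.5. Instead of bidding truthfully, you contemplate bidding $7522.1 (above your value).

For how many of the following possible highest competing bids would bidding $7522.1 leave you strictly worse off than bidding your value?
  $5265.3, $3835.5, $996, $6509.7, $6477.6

The deviation hurts exactly when the highest competing bid lies strictly between $3615.5 and $7522.1 — overbidding then wins at a price above your value.
$5265.3: inside the interval → strictly worse (loss $1649.8).
$3835.5: inside the interval → strictly worse (loss $220).
$996: below both → same outcome either way.
$6509.7: inside the interval → strictly worse (loss $2894.2).
$6477.6: inside the interval → strictly worse (loss $2862.1).
Count: 4.

4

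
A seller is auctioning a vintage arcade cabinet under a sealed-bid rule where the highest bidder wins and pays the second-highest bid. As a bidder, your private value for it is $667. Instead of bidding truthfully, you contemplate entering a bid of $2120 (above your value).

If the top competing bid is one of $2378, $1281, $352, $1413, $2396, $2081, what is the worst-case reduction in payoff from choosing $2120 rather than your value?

$2378: same outcome either way → loss $0.
$1281: truthful gives $0, deviation gives −$614 → loss $614.
$352: same outcome either way → loss $0.
$1413: truthful gives $0, deviation gives −$746 → loss $746.
$2396: same outcome either way → loss $0.
$2081: truthful gives $0, deviation gives −$1414 → loss $1414.
Maximum loss: $1414.

$1414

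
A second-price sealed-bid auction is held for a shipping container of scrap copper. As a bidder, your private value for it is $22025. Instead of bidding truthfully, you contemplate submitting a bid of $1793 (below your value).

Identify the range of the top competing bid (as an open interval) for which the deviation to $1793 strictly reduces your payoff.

($1793, $22025)

If the competing bid is below $1793, both bids win at the same price — no difference.
If it is above $22025, both bids lose — no difference.
If it lies strictly between $1793 and $22025, bidding your value wins at a price below your value (positive payoff) while bidding $1793 loses (payoff 0).
So the deviation strictly hurts on the open interval ($1793, $22025).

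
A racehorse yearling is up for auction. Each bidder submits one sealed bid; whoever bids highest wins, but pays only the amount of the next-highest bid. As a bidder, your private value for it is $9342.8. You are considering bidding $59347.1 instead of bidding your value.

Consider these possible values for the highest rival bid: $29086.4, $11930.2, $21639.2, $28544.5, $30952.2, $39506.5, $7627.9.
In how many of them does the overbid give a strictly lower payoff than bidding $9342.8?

6

The deviation hurts exactly when the highest competing bid lies strictly between $9342.8 and $59347.1 — overbidding then wins at a price above your value.
$29086.4: inside the interval → strictly worse (loss $19743.6).
$11930.2: inside the interval → strictly worse (loss $2587.4).
$21639.2: inside the interval → strictly worse (loss $12296.4).
$28544.5: inside the interval → strictly worse (loss $19201.7).
$30952.2: inside the interval → strictly worse (loss $21609.4).
$39506.5: inside the interval → strictly worse (loss $30163.7).
$7627.9: below both → same outcome either way.
Count: 6.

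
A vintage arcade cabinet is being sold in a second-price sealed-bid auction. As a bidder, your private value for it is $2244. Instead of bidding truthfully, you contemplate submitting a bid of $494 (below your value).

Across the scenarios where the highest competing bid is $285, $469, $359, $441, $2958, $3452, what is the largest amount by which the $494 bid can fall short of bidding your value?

$0

$285: same outcome either way → loss $0.
$469: same outcome either way → loss $0.
$359: same outcome either way → loss $0.
$441: same outcome either way → loss $0.
$2958: same outcome either way → loss $0.
$3452: same outcome either way → loss $0.
Maximum loss: $0.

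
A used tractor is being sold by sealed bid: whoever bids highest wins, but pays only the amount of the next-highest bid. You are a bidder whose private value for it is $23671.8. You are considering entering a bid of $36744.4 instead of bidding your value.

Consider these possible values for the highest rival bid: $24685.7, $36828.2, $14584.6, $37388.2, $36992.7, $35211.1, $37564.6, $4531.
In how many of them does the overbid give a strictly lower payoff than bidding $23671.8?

2

The deviation hurts exactly when the highest competing bid lies strictly between $23671.8 and $36744.4 — overbidding then wins at a price above your value.
$24685.7: inside the interval → strictly worse (loss $1013.9).
$36828.2: above both → same outcome either way.
$14584.6: below both → same outcome either way.
$37388.2: above both → same outcome either way.
$36992.7: above both → same outcome either way.
$35211.1: inside the interval → strictly worse (loss $11539.3).
$37564.6: above both → same outcome either way.
$4531: below both → same outcome either way.
Count: 2.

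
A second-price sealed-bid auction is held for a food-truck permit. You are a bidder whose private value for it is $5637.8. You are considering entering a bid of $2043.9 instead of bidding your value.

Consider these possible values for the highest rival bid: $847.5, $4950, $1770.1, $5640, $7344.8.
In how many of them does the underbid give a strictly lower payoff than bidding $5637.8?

1

The deviation hurts exactly when the highest competing bid lies strictly between $2043.9 and $5637.8 — underbidding then forfeits a profitable win.
$847.5: below both → same outcome either way.
$4950: inside the interval → strictly worse (loss $687.8).
$1770.1: below both → same outcome either way.
$5640: above both → same outcome either way.
$7344.8: above both → same outcome either way.
Count: 1.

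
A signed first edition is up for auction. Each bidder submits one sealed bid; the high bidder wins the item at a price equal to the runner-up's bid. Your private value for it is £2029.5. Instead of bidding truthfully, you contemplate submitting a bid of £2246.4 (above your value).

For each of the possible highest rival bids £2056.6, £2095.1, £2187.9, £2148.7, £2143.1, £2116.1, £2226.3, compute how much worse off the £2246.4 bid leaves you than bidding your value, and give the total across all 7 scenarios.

£767.3

The deviation costs you only when the competing bid falls strictly between £2029.5 and £2246.4; elsewhere both bids give the same outcome.
£2056.6: truthful payoff £0, deviation payoff −£27.1 → loss £27.1.
£2095.1: truthful payoff £0, deviation payoff −£65.6 → loss £65.6.
£2187.9: truthful payoff £0, deviation payoff −£158.4 → loss £158.4.
£2148.7: truthful payoff £0, deviation payoff −£119.2 → loss £119.2.
£2143.1: truthful payoff £0, deviation payoff −£113.6 → loss £113.6.
£2116.1: truthful payoff £0, deviation payoff −£86.6 → loss £86.6.
£2226.3: truthful payoff £0, deviation payoff −£196.8 → loss £196.8.
Total loss = £27.1 + £65.6 + £158.4 + £119.2 + £113.6 + £86.6 + £196.8 = £767.3.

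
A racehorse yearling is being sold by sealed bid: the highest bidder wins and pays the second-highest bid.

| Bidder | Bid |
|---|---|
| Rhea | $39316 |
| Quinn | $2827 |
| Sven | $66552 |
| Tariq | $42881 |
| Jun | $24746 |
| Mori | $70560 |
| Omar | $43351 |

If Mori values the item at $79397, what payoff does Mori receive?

Highest bid: Mori at $70560, so Mori wins.
Second-highest bid: Sven at $66552 — that is the price the winner pays.
Mori's payoff = value − price = $79397 − $66552 = $12845.

$12845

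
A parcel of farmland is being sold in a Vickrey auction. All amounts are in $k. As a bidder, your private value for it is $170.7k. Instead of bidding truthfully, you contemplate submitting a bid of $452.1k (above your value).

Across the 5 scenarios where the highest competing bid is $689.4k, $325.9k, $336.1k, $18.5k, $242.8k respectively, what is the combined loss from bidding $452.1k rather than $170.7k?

The deviation costs you only when the competing bid falls strictly between $170.7k and $452.1k; elsewhere both bids give the same outcome.
$689.4k: outcomes coincide → loss $0k.
$325.9k: truthful payoff $0k, deviation payoff −$155.2k → loss $155.2k.
$336.1k: truthful payoff $0k, deviation payoff −$165.4k → loss $165.4k.
$18.5k: outcomes coincide → loss $0k.
$242.8k: truthful payoff $0k, deviation payoff −$72.1k → loss $72.1k.
Total loss = $155.2k + $165.4k + $72.1k = $392.7k.
Because the price is fixed by the runner-up's bid, deviating from your value can only change a good outcome into a bad one — never the reverse.

$392.7k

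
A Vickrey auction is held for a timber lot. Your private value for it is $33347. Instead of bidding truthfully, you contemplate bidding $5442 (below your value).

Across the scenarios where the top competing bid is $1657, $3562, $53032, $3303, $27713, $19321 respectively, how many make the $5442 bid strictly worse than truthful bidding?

The deviation hurts exactly when the highest competing bid lies strictly between $5442 and $33347 — underbidding then forfeits a profitable win.
$1657: below both → same outcome either way.
$3562: below both → same outcome either way.
$53032: above both → same outcome either way.
$3303: below both → same outcome either way.
$27713: inside the interval → strictly worse (loss $5634).
$19321: inside the interval → strictly worse (loss $14026).
Count: 2.

2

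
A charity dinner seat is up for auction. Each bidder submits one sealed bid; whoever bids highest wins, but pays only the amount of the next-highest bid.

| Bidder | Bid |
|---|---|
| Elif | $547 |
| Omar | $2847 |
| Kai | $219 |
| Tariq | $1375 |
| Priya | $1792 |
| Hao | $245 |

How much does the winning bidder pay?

$1792

Highest bid: Omar at $2847, so Omar wins.
Second-highest bid: Priya at $1792 — that is the price the winner pays.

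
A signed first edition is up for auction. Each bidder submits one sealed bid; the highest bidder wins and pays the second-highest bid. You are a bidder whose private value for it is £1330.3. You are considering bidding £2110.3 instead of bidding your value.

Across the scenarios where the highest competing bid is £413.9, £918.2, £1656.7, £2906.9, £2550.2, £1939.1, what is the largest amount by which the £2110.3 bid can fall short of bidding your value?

£608.8

£413.9: same outcome either way → loss £0.
£918.2: same outcome either way → loss £0.
£1656.7: truthful gives £0, deviation gives −£326.4 → loss £326.4.
£2906.9: same outcome either way → loss £0.
£2550.2: same outcome either way → loss £0.
£1939.1: truthful gives £0, deviation gives −£608.8 → loss £608.8.
Maximum loss: £608.8.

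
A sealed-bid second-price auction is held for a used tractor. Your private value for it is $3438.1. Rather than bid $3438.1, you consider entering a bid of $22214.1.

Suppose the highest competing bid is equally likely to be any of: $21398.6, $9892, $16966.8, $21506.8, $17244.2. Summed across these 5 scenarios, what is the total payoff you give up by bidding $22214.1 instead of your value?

The deviation costs you only when the competing bid falls strictly between $3438.1 and $22214.1; elsewhere both bids give the same outcome.
$21398.6: truthful payoff $0, deviation payoff −$17960.5 → loss $17960.5.
$9892: truthful payoff $0, deviation payoff −$6453.9 → loss $6453.9.
$16966.8: truthful payoff $0, deviation payoff −$13528.7 → loss $13528.7.
$21506.8: truthful payoff $0, deviation payoff −$18068.7 → loss $18068.7.
$17244.2: truthful payoff $0, deviation payoff −$13806.1 → loss $13806.1.
Total loss = $17960.5 + $6453.9 + $13528.7 + $18068.7 + $13806.1 = $69817.9.
Truthful bidding weakly dominates here: raising your bid can only win items priced above your value, and lowering it can only forfeit items priced below.

$69817.9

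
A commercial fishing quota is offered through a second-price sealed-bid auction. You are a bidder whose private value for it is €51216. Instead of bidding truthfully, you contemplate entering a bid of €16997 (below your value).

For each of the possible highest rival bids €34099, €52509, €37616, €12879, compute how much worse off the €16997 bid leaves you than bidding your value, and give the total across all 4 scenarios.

The deviation costs you only when the competing bid falls strictly between €16997 and €51216; elsewhere both bids give the same outcome.
€34099: truthful payoff €17117, deviation payoff €0 → loss €17117.
€52509: outcomes coincide → loss €0.
€37616: truthful payoff €13600, deviation payoff €0 → loss €13600.
€12879: outcomes coincide → loss €0.
Total loss = €17117 + €13600 = €30717.
In a second-price auction your bid sets only whether you win, not what you pay, so bidding your true value is weakly dominant.

€30717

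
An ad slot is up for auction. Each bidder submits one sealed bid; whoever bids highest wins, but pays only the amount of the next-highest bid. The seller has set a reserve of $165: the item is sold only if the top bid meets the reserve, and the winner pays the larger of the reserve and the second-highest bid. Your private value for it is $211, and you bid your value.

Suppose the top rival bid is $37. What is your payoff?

$46

Your bid $211 is the highest and exceeds the reserve.
Price = max(second-highest bid, reserve) = max($37, $165) = $165.
Payoff = $211 − $165 = $46.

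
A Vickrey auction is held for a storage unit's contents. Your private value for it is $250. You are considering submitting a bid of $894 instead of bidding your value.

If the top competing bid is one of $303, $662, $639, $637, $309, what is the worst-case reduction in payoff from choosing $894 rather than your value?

$303: truthful gives $0, deviation gives −$53 → loss $53.
$662: truthful gives $0, deviation gives −$412 → loss $412.
$639: truthful gives $0, deviation gives −$389 → loss $389.
$637: truthful gives $0, deviation gives −$387 → loss $387.
$309: truthful gives $0, deviation gives −$59 → loss $59.
Maximum loss: $412.

$412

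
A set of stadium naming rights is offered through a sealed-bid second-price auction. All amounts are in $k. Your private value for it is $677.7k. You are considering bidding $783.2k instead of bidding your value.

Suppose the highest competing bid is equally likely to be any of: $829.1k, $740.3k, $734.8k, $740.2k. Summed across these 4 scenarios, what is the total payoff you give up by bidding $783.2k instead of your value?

The deviation costs you only when the competing bid falls strictly between $677.7k and $783.2k; elsewhere both bids give the same outcome.
$829.1k: outcomes coincide → loss $0k.
$740.3k: truthful payoff $0k, deviation payoff −$62.6k → loss $62.6k.
$734.8k: truthful payoff $0k, deviation payoff −$57.1k → loss $57.1k.
$740.2k: truthful payoff $0k, deviation payoff −$62.5k → loss $62.5k.
Total loss = $62.6k + $57.1k + $62.5k = $182.2k.
Truthful bidding weakly dominates here: raising your bid can only win items priced above your value, and lowering it can only forfeit items priced below.

$182.2k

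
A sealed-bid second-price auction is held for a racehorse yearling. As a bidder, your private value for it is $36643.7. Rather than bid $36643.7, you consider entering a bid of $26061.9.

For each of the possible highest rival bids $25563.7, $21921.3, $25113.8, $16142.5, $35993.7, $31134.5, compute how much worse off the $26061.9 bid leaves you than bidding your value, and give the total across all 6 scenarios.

The deviation costs you only when the competing bid falls strictly between $26061.9 and $36643.7; elsewhere both bids give the same outcome.
$25563.7: outcomes coincide → loss $0.
$21921.3: outcomes coincide → loss $0.
$25113.8: outcomes coincide → loss $0.
$16142.5: outcomes coincide → loss $0.
$35993.7: truthful payoff $650, deviation payoff $0 → loss $650.
$31134.5: truthful payoff $5509.2, deviation payoff $0 → loss $5509.2.
Total loss = $650 + $5509.2 = $6159.2.

$6159.2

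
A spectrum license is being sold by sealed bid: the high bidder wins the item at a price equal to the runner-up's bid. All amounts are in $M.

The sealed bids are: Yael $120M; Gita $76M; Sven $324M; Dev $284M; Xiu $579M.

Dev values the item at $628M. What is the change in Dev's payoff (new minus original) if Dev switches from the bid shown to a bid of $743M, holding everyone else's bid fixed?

$49M

The highest bid among the other bidders is $579M; Dev's bid doesn't change that.
Original bid $284M: Dev is not highest (top rival bid is $579M); payoff $0M.
Alternative bid $743M: Dev is highest, pays the top rival bid $579M; payoff $628M − $579M = $49M.
Change in payoff = $49M − ($0M) = $49M.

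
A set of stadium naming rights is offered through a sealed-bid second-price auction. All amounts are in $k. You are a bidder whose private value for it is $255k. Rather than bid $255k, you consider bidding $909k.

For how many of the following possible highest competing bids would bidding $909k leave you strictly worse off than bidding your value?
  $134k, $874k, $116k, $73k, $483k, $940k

2

The deviation hurts exactly when the highest competing bid lies strictly between $255k and $909k — overbidding then wins at a price above your value.
$134k: below both → same outcome either way.
$874k: inside the interval → strictly worse (loss $619k).
$116k: below both → same outcome either way.
$73k: below both → same outcome either way.
$483k: inside the interval → strictly worse (loss $228k).
$940k: above both → same outcome either way.
Count: 2.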